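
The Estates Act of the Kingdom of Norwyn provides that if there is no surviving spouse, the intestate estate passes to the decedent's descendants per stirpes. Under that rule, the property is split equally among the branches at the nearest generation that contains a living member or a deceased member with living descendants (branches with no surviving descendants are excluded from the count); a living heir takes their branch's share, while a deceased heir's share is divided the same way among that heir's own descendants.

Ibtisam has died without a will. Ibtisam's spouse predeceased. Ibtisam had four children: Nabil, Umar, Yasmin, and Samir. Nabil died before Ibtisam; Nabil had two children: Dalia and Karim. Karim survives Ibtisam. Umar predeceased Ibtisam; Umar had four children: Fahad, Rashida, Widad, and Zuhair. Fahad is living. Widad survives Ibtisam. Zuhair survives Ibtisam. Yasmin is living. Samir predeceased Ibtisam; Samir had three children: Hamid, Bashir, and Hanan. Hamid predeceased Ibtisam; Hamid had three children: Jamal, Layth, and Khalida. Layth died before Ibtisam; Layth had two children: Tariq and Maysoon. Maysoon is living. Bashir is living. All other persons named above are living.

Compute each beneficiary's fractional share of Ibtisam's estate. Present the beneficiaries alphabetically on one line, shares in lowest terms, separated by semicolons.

Bashir 1/12; Dalia 1/8; Fahad 1/16; Hanan 1/12; Jamal 1/36; Karim 1/8; Khalida 1/36; Maysoon 1/72; Rashida 1/16; Tariq 1/72; Widad 1/16; Yasmin 1/4; Zuhair 1/16

There is no surviving spouse, so the entire estate passes to Ibtisam's descendants per stirpes.
The estate is divided into 4 equal shares of 1/4 among Nabil, Umar, Yasmin, Samir.
Nabil predeceased; the 1/4 allotted to Nabil's branch passes to Nabil's issue by representation.
The 1/4 is divided into 2 equal shares of 1/8 among Dalia, Karim.
Dalia is living and takes 1/8.
Karim is living and takes 1/8.
Umar predeceased; the 1/4 allotted to Umar's branch passes to Umar's issue by representation.
The 1/4 is divided into 4 equal shares of 1/16 among Fahad, Rashida, Widad, Zuhair.
Fahad is living and takes 1/16.
Rashida is living and takes 1/16.
Widad is living and takes 1/16.
Zuhair is living and takes 1/16.
Yasmin is living and takes 1/4.
Samir predeceased; the 1/4 allotted to Samir's branch passes to Samir's issue by representation.
The 1/4 is divided into 3 equal shares of 1/12 among Hamid, Bashir, Hanan.
Hamid predeceased; the 1/12 allotted to Hamid's branch passes to Hamid's issue by representation.
The 1/12 is divided into 3 equal shares of 1/36 among Jamal, Layth, Khalida.
Jamal is living and takes 1/36.
Layth predeceased; the 1/36 allotted to Layth's branch passes to Layth's issue by representation.
The 1/36 is divided into 2 equal shares of 1/72 among Tariq, Maysoon.
Tariq is living and takes 1/72.
Maysoon is living and takes 1/72.
Khalida is living and takes 1/36.
Bashir is living and takes 1/12.
Hanan is living and takes 1/12.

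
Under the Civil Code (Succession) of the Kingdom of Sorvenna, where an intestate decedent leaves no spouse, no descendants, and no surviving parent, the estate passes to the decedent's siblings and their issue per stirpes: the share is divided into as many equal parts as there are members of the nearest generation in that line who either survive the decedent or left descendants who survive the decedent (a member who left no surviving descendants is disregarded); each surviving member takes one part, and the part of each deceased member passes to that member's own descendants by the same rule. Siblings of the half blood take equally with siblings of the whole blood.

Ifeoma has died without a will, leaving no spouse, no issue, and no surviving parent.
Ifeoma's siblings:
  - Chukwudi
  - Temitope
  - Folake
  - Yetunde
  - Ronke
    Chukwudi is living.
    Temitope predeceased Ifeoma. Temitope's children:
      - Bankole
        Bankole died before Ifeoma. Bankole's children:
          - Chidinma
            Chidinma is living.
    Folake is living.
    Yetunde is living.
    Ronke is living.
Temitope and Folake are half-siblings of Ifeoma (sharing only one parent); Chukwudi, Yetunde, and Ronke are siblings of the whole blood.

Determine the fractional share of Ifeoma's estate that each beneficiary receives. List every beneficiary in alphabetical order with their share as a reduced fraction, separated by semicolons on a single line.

No spouse, descendants, or parent survives, so the estate passes to Ifeoma's siblings per stirpes.
Half-blood and whole-blood siblings take equally under the stated rule.
The estate is divided into 5 equal shares of 1/5 among Chukwudi, Temitope, Folake, Yetunde, Ronke.
Chukwudi is living and takes 1/5.
Temitope predeceased; the 1/5 allotted to Temitope's branch passes to Temitope's issue by representation.
Bankole's line is the sole branch at this level, so the full 1/5 passes to Bankole's issue by representation.
Chidinma is the sole taker at this level and receives the full 1/5.
Folake is living and takes 1/5.
Yetunde is living and takes 1/5.
Ronke is living and takes 1/5.

Chidinma 1/5; Chukwudi 1/5; Folake 1/5; Ronke 1/5; Yetunde 1/5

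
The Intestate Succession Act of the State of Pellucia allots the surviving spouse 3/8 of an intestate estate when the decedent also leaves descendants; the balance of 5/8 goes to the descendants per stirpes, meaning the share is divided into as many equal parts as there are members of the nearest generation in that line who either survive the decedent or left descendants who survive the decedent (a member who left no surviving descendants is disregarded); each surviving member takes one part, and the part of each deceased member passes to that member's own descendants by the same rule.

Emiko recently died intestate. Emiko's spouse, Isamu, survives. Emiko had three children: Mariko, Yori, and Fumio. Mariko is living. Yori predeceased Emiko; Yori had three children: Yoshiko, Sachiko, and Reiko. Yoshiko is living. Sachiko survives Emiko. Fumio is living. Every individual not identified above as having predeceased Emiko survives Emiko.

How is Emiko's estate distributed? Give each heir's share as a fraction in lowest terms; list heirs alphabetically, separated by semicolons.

Fumio 5/24; Isamu 3/8; Mariko 5/24; Reiko 5/72; Sachiko 5/72; Yoshiko 5/72

Isamu, as surviving spouse, takes 3/8.
The remaining 5/8 passes to Emiko's descendants per stirpes.
The 5/8 is divided into 3 equal shares of 5/24 among Mariko, Yori, Fumio.
Mariko is living and takes 5/24.
Yori predeceased; the 5/24 allotted to Yori's branch passes to Yori's issue by representation.
The 5/24 is divided into 3 equal shares of 5/72 among Yoshiko, Sachiko, Reiko.
Yoshiko is living and takes 5/72.
Sachiko is living and takes 5/72.
Reiko is living and takes 5/72.
Fumio is living and takes 5/24.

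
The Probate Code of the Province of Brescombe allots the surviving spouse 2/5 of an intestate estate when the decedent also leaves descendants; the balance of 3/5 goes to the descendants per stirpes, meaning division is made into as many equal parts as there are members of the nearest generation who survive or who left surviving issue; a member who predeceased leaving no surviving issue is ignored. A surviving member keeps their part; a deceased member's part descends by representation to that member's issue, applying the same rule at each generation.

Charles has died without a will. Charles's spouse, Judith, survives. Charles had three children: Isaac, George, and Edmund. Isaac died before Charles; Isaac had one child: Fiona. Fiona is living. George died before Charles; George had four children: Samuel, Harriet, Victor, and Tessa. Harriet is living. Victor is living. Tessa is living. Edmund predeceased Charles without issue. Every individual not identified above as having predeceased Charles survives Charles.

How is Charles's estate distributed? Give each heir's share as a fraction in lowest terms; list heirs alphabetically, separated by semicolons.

Fiona 3/10; Harriet 3/40; Judith 2/5; Samuel 3/40; Tessa 3/40; Victor 3/40

Judith, as surviving spouse, takes 2/5.
The remaining 3/5 passes to Charles's descendants per stirpes.
Edmund left no surviving issue, so that branch lapses and is disregarded.
The 3/5 is divided into 2 equal shares of 3/10 among Isaac, George.
Isaac predeceased; the 3/10 allotted to Isaac's branch passes to Isaac's issue by representation.
Fiona is the sole taker at this level and receives the full 3/10.
George predeceased; the 3/10 allotted to George's branch passes to George's issue by representation.
The 3/10 is divided into 4 equal shares of 3/40 among Samuel, Harriet, Victor, Tessa.
Samuel is living and takes 3/40.
Harriet is living and takes 3/40.
Victor is living and takes 3/40.
Tessa is living and takes 3/40.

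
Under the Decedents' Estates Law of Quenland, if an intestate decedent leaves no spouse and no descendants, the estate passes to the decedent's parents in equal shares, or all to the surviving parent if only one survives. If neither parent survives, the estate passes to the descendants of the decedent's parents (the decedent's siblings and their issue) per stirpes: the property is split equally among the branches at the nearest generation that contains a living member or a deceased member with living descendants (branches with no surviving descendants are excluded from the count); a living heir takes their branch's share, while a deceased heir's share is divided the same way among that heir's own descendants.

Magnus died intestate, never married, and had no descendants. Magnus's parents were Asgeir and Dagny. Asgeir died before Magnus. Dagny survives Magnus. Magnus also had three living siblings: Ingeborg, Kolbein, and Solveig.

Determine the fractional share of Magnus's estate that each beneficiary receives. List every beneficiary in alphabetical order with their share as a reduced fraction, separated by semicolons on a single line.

Dagny 1

Only one parent, Dagny, survives, so Dagny takes the entire estate. The siblings take nothing because a surviving parent has priority.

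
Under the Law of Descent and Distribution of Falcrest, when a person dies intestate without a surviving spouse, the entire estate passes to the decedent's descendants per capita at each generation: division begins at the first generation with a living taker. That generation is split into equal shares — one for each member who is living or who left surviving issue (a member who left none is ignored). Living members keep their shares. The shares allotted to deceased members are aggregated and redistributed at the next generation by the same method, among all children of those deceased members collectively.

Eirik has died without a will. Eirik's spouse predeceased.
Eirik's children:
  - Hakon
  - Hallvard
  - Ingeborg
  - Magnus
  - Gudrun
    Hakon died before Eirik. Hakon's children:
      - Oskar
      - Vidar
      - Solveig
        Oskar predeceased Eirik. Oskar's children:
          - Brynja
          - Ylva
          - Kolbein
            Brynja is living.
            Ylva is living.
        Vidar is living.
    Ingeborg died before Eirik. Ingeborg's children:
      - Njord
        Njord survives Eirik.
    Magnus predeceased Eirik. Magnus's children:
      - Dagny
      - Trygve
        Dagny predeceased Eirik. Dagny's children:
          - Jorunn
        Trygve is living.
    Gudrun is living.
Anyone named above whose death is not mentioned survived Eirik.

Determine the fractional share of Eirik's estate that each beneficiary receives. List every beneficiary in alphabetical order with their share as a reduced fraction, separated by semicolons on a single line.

There is no surviving spouse, so the entire estate passes to Eirik's descendants per capita at each generation.
At generation 1 (Hakon, Hallvard, Ingeborg, Magnus, Gudrun) there are 5 shares of (1)/5 = 1/5 each.
Living: Hallvard and Gudrun — each takes 1/5.
Deceased: Hakon, Ingeborg, and Magnus. Their combined 3/5 is pooled and carried to generation 2.
At generation 2 (Oskar, Vidar, Solveig, Njord, Dagny, Trygve) there are 6 shares of (3/5)/6 = 1/10 each.
Living: Vidar, Solveig, Njord, and Trygve — each takes 1/10.
Deceased: Oskar and Dagny. Their combined 1/5 is pooled and carried to generation 3.
At generation 3 (Brynja, Ylva, Kolbein, Jorunn) there are 4 shares of (1/5)/4 = 1/20 each.
Living: Brynja, Ylva, Kolbein, and Jorunn — each takes 1/20.

Brynja 1/20; Gudrun 1/5; Hallvard 1/5; Jorunn 1/20; Kolbein 1/20; Njord 1/10; Solveig 1/10; Trygve 1/10; Vidar 1/10; Ylva 1/20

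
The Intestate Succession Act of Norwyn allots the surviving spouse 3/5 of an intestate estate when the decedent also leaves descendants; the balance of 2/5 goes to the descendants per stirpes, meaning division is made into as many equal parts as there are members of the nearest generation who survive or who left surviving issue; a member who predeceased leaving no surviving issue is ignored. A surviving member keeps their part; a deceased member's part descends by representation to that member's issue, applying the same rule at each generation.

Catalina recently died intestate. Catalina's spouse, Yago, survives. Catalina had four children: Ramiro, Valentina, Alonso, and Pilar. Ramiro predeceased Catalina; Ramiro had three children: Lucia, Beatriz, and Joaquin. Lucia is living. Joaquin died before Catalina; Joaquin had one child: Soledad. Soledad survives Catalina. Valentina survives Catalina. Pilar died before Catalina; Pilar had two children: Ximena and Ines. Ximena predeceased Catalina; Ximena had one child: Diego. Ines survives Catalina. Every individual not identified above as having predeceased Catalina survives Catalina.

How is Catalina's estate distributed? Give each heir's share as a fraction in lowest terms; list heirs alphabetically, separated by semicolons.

Alonso 1/10; Beatriz 1/30; Diego 1/20; Ines 1/20; Lucia 1/30; Soledad 1/30; Valentina 1/10; Yago 3/5

Yago, as surviving spouse, takes 3/5.
The remaining 2/5 passes to Catalina's descendants per stirpes.
The 2/5 is divided into 4 equal shares of 1/10 among Ramiro, Valentina, Alonso, Pilar.
Ramiro predeceased; the 1/10 allotted to Ramiro's branch passes to Ramiro's issue by representation.
The 1/10 is divided into 3 equal shares of 1/30 among Lucia, Beatriz, Joaquin.
Lucia is living and takes 1/30.
Beatriz is living and takes 1/30.
Joaquin predeceased; the 1/30 allotted to Joaquin's branch passes to Joaquin's issue by representation.
Soledad is the sole taker at this level and receives the full 1/30.
Valentina is living and takes 1/10.
Alonso is living and takes 1/10.
Pilar predeceased; the 1/10 allotted to Pilar's branch passes to Pilar's issue by representation.
The 1/10 is divided into 2 equal shares of 1/20 among Ximena, Ines.
Ximena predeceased; the 1/20 allotted to Ximena's branch passes to Ximena's issue by representation.
Diego is the sole taker at this level and receives the full 1/20.
Ines is living and takes 1/20.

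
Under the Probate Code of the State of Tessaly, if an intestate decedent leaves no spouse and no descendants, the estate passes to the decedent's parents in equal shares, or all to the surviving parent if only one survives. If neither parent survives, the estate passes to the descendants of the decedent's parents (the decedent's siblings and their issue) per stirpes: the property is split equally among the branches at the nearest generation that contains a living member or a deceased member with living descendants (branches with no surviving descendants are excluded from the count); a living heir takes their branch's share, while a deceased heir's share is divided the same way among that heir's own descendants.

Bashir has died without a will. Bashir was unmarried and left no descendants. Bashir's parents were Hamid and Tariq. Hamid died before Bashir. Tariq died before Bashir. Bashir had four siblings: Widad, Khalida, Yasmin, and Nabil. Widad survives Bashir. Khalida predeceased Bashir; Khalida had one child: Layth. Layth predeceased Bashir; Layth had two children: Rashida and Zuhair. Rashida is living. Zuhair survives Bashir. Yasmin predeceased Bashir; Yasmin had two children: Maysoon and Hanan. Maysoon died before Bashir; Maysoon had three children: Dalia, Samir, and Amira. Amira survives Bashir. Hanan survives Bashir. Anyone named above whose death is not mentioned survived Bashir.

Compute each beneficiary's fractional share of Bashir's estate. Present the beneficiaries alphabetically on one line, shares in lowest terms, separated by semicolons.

Amira 1/24; Dalia 1/24; Hanan 1/8; Nabil 1/4; Rashida 1/8; Samir 1/24; Widad 1/4; Zuhair 1/8

Neither parent survives and there are no descendants, so the estate passes to Bashir's siblings and their issue per stirpes.
The estate is divided into 4 equal shares of 1/4 among Widad, Khalida, Yasmin, Nabil.
Widad is living and takes 1/4.
Khalida predeceased; the 1/4 allotted to Khalida's branch passes to Khalida's issue by representation.
Layth's line is the sole branch at this level, so the full 1/4 passes to Layth's issue by representation.
The 1/4 is divided into 2 equal shares of 1/8 among Rashida, Zuhair.
Rashida is living and takes 1/8.
Zuhair is living and takes 1/8.
Yasmin predeceased; the 1/4 allotted to Yasmin's branch passes to Yasmin's issue by representation.
The 1/4 is divided into 2 equal shares of 1/8 among Maysoon, Hanan.
Maysoon predeceased; the 1/8 allotted to Maysoon's branch passes to Maysoon's issue by representation.
The 1/8 is divided into 3 equal shares of 1/24 among Dalia, Samir, Amira.
Dalia is living and takes 1/24.
Samir is living and takes 1/24.
Amira is living and takes 1/24.
Hanan is living and takes 1/8.
Nabil is living and takes 1/4.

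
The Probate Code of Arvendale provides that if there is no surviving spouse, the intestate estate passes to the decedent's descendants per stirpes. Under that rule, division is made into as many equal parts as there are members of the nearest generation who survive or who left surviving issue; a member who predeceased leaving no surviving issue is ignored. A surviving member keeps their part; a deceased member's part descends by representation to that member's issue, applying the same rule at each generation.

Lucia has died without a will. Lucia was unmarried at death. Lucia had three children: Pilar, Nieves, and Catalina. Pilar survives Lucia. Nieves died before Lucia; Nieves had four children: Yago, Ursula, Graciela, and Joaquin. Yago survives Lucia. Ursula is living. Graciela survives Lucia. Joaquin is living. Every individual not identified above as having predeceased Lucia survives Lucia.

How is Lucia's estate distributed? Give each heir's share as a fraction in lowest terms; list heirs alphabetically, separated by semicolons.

There is no surviving spouse, so the entire estate passes to Lucia's descendants per stirpes.
The estate is divided into 3 equal shares of 1/3 among Pilar, Nieves, Catalina.
Pilar is living and takes 1/3.
Nieves predeceased; the 1/3 allotted to Nieves's branch passes to Nieves's issue by representation.
The 1/3 is divided into 4 equal shares of 1/12 among Yago, Ursula, Graciela, Joaquin.
Yago is living and takes 1/12.
Ursula is living and takes 1/12.
Graciela is living and takes 1/12.
Joaquin is living and takes 1/12.
Catalina is living and takes 1/3.

Catalina 1/3; Graciela 1/12; Joaquin 1/12; Pilar 1/3; Ursula 1/12; Yago 1/12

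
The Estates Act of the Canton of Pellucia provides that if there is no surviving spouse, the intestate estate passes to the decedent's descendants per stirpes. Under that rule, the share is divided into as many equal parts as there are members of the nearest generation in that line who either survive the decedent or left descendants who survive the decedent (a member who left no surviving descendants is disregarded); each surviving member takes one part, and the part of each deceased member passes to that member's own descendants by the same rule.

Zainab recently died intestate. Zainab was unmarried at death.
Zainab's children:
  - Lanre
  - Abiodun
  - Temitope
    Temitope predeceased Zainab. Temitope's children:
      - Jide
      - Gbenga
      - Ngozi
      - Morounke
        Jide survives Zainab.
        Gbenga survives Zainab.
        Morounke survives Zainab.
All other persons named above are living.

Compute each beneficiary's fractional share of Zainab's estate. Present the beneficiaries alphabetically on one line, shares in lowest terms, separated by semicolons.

Abiodun 1/3; Gbenga 1/12; Jide 1/12; Lanre 1/3; Morounke 1/12; Ngozi 1/12

There is no surviving spouse, so the entire estate passes to Zainab's descendants per stirpes.
The estate is divided into 3 equal shares of 1/3 among Lanre, Abiodun, Temitope.
Lanre is living and takes 1/3.
Abiodun is living and takes 1/3.
Temitope predeceased; the 1/3 allotted to Temitope's branch passes to Temitope's issue by representation.
The 1/3 is divided into 4 equal shares of 1/12 among Jide, Gbenga, Ngozi, Morounke.
Jide is living and takes 1/12.
Gbenga is living and takes 1/12.
Ngozi is living and takes 1/12.
Morounke is living and takes 1/12.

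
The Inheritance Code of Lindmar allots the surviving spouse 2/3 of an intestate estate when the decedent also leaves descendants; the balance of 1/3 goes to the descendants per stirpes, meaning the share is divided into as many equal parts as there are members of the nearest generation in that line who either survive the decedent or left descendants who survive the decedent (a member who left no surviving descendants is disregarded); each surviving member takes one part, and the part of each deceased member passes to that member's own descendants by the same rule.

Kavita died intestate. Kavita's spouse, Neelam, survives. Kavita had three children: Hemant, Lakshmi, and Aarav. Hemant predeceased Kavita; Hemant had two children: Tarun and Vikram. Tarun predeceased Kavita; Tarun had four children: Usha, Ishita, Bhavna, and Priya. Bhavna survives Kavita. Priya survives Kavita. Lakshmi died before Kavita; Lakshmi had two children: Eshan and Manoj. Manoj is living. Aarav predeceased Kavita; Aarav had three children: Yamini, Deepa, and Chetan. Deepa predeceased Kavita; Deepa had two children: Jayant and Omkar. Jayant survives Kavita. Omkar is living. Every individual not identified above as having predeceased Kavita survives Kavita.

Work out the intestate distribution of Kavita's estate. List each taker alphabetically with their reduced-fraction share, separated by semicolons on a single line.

Bhavna 1/72; Chetan 1/27; Eshan 1/18; Ishita 1/72; Jayant 1/54; Manoj 1/18; Neelam 2/3; Omkar 1/54; Priya 1/72; Usha 1/72; Vikram 1/18; Yamini 1/27

Neelam, as surviving spouse, takes 2/3.
The remaining 1/3 passes to Kavita's descendants per stirpes.
The 1/3 is divided into 3 equal shares of 1/9 among Hemant, Lakshmi, Aarav.
Hemant predeceased; the 1/9 allotted to Hemant's branch passes to Hemant's issue by representation.
The 1/9 is divided into 2 equal shares of 1/18 among Tarun, Vikram.
Tarun predeceased; the 1/18 allotted to Tarun's branch passes to Tarun's issue by representation.
The 1/18 is divided into 4 equal shares of 1/72 among Usha, Ishita, Bhavna, Priya.
Usha is living and takes 1/72.
Ishita is living and takes 1/72.
Bhavna is living and takes 1/72.
Priya is living and takes 1/72.
Vikram is living and takes 1/18.
Lakshmi predeceased; the 1/9 allotted to Lakshmi's branch passes to Lakshmi's issue by representation.
The 1/9 is divided into 2 equal shares of 1/18 among Eshan, Manoj.
Eshan is living and takes 1/18.
Manoj is living and takes 1/18.
Aarav predeceased; the 1/9 allotted to Aarav's branch passes to Aarav's issue by representation.
The 1/9 is divided into 3 equal shares of 1/27 among Yamini, Deepa, Chetan.
Yamini is living and takes 1/27.
Deepa predeceased; the 1/27 allotted to Deepa's branch passes to Deepa's issue by representation.
The 1/27 is divided into 2 equal shares of 1/54 among Jayant, Omkar.
Jayant is living and takes 1/54.
Omkar is living and takes 1/54.
Chetan is living and takes 1/27.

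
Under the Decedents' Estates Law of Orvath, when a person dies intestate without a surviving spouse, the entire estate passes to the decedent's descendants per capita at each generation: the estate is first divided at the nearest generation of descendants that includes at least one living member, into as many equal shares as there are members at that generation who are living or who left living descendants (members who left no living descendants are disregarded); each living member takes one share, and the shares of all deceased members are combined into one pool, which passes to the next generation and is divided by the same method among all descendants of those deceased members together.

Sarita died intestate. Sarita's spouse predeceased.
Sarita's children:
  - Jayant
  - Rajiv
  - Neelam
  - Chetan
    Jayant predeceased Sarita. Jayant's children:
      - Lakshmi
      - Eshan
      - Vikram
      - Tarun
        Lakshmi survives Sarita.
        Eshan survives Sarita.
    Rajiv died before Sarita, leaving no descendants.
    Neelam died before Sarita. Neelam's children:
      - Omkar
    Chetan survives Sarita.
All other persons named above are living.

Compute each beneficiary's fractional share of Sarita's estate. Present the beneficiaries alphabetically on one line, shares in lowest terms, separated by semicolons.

Chetan 1/3; Eshan 2/15; Lakshmi 2/15; Omkar 2/15; Tarun 2/15; Vikram 2/15

There is no surviving spouse, so the entire estate passes to Sarita's descendants per capita at each generation.
At generation 1 (Jayant, Neelam, Chetan) there are 3 shares of (1)/3 = 1/3 each.
Living: Chetan — each takes 1/3.
Deceased: Jayant and Neelam. Their combined 2/3 is pooled and carried to generation 2.
At generation 2 (Lakshmi, Eshan, Vikram, Tarun, Omkar) there are 5 shares of (2/3)/5 = 2/15 each.
Living: Lakshmi, Eshan, Vikram, Tarun, and Omkar — each takes 2/15.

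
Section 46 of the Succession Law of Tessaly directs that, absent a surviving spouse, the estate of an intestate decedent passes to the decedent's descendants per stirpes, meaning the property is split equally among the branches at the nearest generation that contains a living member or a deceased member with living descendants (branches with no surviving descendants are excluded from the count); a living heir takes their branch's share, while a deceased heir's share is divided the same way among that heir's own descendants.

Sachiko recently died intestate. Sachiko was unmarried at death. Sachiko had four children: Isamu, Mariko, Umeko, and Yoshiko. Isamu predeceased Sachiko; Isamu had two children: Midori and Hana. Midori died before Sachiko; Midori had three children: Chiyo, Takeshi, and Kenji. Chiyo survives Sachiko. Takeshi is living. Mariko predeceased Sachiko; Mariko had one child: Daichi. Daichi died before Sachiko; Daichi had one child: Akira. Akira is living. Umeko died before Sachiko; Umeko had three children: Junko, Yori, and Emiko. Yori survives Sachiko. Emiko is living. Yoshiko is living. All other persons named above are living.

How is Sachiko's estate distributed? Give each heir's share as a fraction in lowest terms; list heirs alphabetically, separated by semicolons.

There is no surviving spouse, so the entire estate passes to Sachiko's descendants per stirpes.
The estate is divided into 4 equal shares of 1/4 among Isamu, Mariko, Umeko, Yoshiko.
Isamu predeceased; the 1/4 allotted to Isamu's branch passes to Isamu's issue by representation.
The 1/4 is divided into 2 equal shares of 1/8 among Midori, Hana.
Midori predeceased; the 1/8 allotted to Midori's branch passes to Midori's issue by representation.
The 1/8 is divided into 3 equal shares of 1/24 among Chiyo, Takeshi, Kenji.
Chiyo is living and takes 1/24.
Takeshi is living and takes 1/24.
Kenji is living and takes 1/24.
Hana is living and takes 1/8.
Mariko predeceased; the 1/4 allotted to Mariko's branch passes to Mariko's issue by representation.
Daichi's line is the sole branch at this level, so the full 1/4 passes to Daichi's issue by representation.
Akira is the sole taker at this level and receives the full 1/4.
Umeko predeceased; the 1/4 allotted to Umeko's branch passes to Umeko's issue by representation.
The 1/4 is divided into 3 equal shares of 1/12 among Junko, Yori, Emiko.
Junko is living and takes 1/12.
Yori is living and takes 1/12.
Emiko is living and takes 1/12.
Yoshiko is living and takes 1/4.

Akira 1/4; Chiyo 1/24; Emiko 1/12; Hana 1/8; Junko 1/12; Kenji 1/24; Takeshi 1/24; Yori 1/12; Yoshiko 1/4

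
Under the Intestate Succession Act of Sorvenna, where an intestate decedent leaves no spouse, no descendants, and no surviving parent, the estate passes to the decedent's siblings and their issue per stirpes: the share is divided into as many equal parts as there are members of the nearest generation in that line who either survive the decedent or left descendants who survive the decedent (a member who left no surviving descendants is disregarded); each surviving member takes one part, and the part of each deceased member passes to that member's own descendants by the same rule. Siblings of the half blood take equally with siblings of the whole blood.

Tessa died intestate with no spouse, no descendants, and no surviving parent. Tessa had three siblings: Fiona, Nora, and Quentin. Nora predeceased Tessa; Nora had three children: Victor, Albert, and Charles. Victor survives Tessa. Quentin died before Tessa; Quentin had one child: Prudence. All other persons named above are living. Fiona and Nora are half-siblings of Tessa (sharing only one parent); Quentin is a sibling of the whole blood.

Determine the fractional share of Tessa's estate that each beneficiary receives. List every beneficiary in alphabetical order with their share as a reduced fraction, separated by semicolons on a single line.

No spouse, descendants, or parent survives, so the estate passes to Tessa's siblings per stirpes.
Half-blood and whole-blood siblings take equally under the stated rule.
The estate is divided into 3 equal shares of 1/3 among Fiona, Nora, Quentin.
Fiona is living and takes 1/3.
Nora predeceased; the 1/3 allotted to Nora's branch passes to Nora's issue by representation.
The 1/3 is divided into 3 equal shares of 1/9 among Victor, Albert, Charles.
Victor is living and takes 1/9.
Albert is living and takes 1/9.
Charles is living and takes 1/9.
Quentin predeceased; the 1/3 allotted to Quentin's branch passes to Quentin's issue by representation.
Prudence is the sole taker at this level and receives the full 1/3.

Albert 1/9; Charles 1/9; Fiona 1/3; Prudence 1/3; Victor 1/9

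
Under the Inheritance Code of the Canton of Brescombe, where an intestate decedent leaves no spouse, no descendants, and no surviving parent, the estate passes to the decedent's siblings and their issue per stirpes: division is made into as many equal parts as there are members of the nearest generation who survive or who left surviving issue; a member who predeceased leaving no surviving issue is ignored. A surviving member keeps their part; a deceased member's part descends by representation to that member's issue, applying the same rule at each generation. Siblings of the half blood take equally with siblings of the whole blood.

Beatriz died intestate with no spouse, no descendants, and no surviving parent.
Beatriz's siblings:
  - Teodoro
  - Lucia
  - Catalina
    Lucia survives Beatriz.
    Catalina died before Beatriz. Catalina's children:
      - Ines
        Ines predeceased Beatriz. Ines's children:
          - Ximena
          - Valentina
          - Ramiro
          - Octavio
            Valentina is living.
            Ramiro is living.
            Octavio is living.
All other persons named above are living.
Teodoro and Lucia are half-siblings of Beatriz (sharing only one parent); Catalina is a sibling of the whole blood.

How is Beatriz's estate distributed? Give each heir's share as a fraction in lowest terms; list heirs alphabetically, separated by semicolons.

No spouse, descendants, or parent survives, so the estate passes to Beatriz's siblings per stirpes.
Half-blood and whole-blood siblings take equally under the stated rule.
The estate is divided into 3 equal shares of 1/3 among Teodoro, Lucia, Catalina.
Teodoro is living and takes 1/3.
Lucia is living and takes 1/3.
Catalina predeceased; the 1/3 allotted to Catalina's branch passes to Catalina's issue by representation.
Ines's line is the sole branch at this level, so the full 1/3 passes to Ines's issue by representation.
The 1/3 is divided into 4 equal shares of 1/12 among Ximena, Valentina, Ramiro, Octavio.
Ximena is living and takes 1/12.
Valentina is living and takes 1/12.
Ramiro is living and takes 1/12.
Octavio is living and takes 1/12.

Lucia 1/3; Octavio 1/12; Ramiro 1/12; Teodoro 1/3; Valentina 1/12; Ximena 1/12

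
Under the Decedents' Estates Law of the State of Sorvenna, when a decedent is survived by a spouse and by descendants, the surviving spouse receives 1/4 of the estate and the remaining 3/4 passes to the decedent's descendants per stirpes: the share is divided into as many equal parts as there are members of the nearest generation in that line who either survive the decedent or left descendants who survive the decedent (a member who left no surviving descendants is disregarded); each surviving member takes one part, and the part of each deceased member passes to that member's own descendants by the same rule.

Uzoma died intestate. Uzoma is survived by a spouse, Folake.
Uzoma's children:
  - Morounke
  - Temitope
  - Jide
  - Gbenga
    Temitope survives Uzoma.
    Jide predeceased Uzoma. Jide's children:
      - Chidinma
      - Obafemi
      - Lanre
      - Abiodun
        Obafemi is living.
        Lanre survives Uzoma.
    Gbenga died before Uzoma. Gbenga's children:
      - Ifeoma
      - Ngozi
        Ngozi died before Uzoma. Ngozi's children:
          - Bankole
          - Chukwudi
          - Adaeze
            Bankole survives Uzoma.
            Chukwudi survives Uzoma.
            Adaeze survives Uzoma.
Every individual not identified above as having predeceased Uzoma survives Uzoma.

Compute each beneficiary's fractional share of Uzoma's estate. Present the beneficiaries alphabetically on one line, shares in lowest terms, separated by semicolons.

Folake, as surviving spouse, takes 1/4.
The remaining 3/4 passes to Uzoma's descendants per stirpes.
The 3/4 is divided into 4 equal shares of 3/16 among Morounke, Temitope, Jide, Gbenga.
Morounke is living and takes 3/16.
Temitope is living and takes 3/16.
Jide predeceased; the 3/16 allotted to Jide's branch passes to Jide's issue by representation.
The 3/16 is divided into 4 equal shares of 3/64 among Chidinma, Obafemi, Lanre, Abiodun.
Chidinma is living and takes 3/64.
Obafemi is living and takes 3/64.
Lanre is living and takes 3/64.
Abiodun is living and takes 3/64.
Gbenga predeceased; the 3/16 allotted to Gbenga's branch passes to Gbenga's issue by representation.
The 3/16 is divided into 2 equal shares of 3/32 among Ifeoma, Ngozi.
Ifeoma is living and takes 3/32.
Ngozi predeceased; the 3/32 allotted to Ngozi's branch passes to Ngozi's issue by representation.
The 3/32 is divided into 3 equal shares of 1/32 among Bankole, Chukwudi, Adaeze.
Bankole is living and takes 1/32.
Chukwudi is living and takes 1/32.
Adaeze is living and takes 1/32.

Abiodun 3/64; Adaeze 1/32; Bankole 1/32; Chidinma 3/64; Chukwudi 1/32; Folake 1/4; Ifeoma 3/32; Lanre 3/64; Morounke 3/16; Obafemi 3/64; Temitope 3/16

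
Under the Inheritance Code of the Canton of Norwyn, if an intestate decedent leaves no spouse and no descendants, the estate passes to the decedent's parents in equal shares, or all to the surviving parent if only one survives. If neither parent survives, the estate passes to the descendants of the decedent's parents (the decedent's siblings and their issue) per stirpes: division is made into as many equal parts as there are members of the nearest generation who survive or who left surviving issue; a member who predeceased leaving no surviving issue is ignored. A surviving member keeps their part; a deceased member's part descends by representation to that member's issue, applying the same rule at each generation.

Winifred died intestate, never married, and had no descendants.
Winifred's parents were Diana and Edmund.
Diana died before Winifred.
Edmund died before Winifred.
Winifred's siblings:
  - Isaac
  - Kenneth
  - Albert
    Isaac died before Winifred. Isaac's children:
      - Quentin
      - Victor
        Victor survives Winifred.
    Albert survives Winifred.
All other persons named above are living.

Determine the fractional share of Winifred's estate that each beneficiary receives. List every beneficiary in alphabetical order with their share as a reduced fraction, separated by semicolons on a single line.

Albert 1/3; Kenneth 1/3; Quentin 1/6; Victor 1/6

Neither parent survives and there are no descendants, so the estate passes to Winifred's siblings and their issue per stirpes.
The estate is divided into 3 equal shares of 1/3 among Isaac, Kenneth, Albert.
Isaac predeceased; the 1/3 allotted to Isaac's branch passes to Isaac's issue by representation.
The 1/3 is divided into 2 equal shares of 1/6 among Quentin, Victor.
Quentin is living and takes 1/6.
Victor is living and takes 1/6.
Kenneth is living and takes 1/3.
Albert is living and takes 1/3.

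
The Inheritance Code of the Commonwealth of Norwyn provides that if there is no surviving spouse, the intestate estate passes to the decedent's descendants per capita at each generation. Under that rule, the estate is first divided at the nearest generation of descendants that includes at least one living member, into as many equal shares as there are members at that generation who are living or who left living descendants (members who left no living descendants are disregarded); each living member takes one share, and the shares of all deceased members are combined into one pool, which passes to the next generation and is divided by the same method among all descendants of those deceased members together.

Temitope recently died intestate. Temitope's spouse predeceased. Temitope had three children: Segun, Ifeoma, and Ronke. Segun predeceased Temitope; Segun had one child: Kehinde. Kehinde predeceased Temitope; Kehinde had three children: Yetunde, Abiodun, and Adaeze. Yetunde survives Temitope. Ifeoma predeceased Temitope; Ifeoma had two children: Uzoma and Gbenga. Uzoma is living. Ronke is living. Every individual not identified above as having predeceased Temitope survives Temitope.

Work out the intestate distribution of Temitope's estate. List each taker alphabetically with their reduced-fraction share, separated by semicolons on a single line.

There is no surviving spouse, so the entire estate passes to Temitope's descendants per capita at each generation.
At generation 1 (Segun, Ifeoma, Ronke) there are 3 shares of (1)/3 = 1/3 each.
Living: Ronke — each takes 1/3.
Deceased: Segun and Ifeoma. Their combined 2/3 is pooled and carried to generation 2.
At generation 2 (Kehinde, Uzoma, Gbenga) there are 3 shares of (2/3)/3 = 2/9 each.
Living: Uzoma and Gbenga — each takes 2/9.
Deceased: Kehinde. That 2/9 share is carried to generation 3.
At generation 3 (Yetunde, Abiodun, Adaeze) there are 3 shares of (2/9)/3 = 2/27 each.
Living: Yetunde, Abiodun, and Adaeze — each takes 2/27.

Abiodun 2/27; Adaeze 2/27; Gbenga 2/9; Ronke 1/3; Uzoma 2/9; Yetunde 2/27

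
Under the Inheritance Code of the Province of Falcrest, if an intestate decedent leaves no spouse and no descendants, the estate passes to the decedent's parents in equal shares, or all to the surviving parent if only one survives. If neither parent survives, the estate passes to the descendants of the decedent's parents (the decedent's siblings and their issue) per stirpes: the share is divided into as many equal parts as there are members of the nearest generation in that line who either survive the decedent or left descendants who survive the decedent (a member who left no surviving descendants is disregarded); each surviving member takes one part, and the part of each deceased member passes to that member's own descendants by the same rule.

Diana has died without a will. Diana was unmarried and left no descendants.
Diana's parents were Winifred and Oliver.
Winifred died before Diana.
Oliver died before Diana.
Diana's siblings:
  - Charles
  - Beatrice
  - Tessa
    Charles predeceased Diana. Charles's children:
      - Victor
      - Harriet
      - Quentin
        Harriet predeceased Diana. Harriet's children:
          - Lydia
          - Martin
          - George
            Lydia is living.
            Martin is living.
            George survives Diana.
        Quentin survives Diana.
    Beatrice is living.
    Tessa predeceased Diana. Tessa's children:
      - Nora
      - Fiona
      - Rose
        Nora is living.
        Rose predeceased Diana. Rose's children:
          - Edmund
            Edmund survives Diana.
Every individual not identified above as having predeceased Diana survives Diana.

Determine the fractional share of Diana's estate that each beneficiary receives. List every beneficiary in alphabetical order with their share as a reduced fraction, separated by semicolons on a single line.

Beatrice 1/3; Edmund 1/9; Fiona 1/9; George 1/27; Lydia 1/27; Martin 1/27; Nora 1/9; Quentin 1/9; Victor 1/9

Neither parent survives and there are no descendants, so the estate passes to Diana's siblings and their issue per stirpes.
The estate is divided into 3 equal shares of 1/3 among Charles, Beatrice, Tessa.
Charles predeceased; the 1/3 allotted to Charles's branch passes to Charles's issue by representation.
The 1/3 is divided into 3 equal shares of 1/9 among Victor, Harriet, Quentin.
Victor is living and takes 1/9.
Harriet predeceased; the 1/9 allotted to Harriet's branch passes to Harriet's issue by representation.
The 1/9 is divided into 3 equal shares of 1/27 among Lydia, Martin, George.
Lydia is living and takes 1/27.
Martin is living and takes 1/27.
George is living and takes 1/27.
Quentin is living and takes 1/9.
Beatrice is living and takes 1/3.
Tessa predeceased; the 1/3 allotted to Tessa's branch passes to Tessa's issue by representation.
The 1/3 is divided into 3 equal shares of 1/9 among Nora, Fiona, Rose.
Nora is living and takes 1/9.
Fiona is living and takes 1/9.
Rose predeceased; the 1/9 allotted to Rose's branch passes to Rose's issue by representation.
Edmund is the sole taker at this level and receives the full 1/9.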